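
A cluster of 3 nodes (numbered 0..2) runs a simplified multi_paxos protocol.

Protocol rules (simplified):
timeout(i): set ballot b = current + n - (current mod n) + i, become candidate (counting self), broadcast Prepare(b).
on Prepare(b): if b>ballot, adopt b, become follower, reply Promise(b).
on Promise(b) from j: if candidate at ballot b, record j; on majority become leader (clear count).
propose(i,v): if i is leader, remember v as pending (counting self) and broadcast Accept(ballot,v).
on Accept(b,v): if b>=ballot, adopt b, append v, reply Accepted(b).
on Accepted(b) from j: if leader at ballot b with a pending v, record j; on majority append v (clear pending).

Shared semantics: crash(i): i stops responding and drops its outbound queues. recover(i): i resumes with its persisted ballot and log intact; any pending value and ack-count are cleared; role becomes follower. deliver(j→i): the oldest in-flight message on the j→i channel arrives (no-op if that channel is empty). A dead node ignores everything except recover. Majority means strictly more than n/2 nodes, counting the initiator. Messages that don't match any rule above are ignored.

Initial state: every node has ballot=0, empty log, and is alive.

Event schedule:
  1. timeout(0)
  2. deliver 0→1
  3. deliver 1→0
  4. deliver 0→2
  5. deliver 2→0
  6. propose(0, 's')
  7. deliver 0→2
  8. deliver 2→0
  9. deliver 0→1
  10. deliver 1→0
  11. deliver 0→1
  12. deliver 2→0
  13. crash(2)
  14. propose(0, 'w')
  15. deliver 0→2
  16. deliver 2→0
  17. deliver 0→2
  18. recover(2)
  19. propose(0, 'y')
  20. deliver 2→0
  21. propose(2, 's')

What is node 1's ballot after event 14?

after 1 — timeout(0): n0:cand/b3/[-]
after 2 — deliver 0→1: n1:foll/b3/[-]
after 3 — deliver 1→0: n0:lead/b3/[-]
after 4 — deliver 0→2: n2:foll/b3/[-]
after 5 — deliver 2→0: ·
after 6 — propose(0,'s'): ·
after 7 — deliver 0→2: n2:foll/b3/[s]
after 8 — deliver 2→0: n0:lead/b3/[s]
after 9 — deliver 0→1: n1:foll/b3/[s]
after 10 — deliver 1→0: ·
after 11 — deliver 0→1: ·
after 12 — deliver 2→0: ·
after 13 — crash(2): n2:✗foll/b3/[s]
after 14 — propose(0,'w'): ·

3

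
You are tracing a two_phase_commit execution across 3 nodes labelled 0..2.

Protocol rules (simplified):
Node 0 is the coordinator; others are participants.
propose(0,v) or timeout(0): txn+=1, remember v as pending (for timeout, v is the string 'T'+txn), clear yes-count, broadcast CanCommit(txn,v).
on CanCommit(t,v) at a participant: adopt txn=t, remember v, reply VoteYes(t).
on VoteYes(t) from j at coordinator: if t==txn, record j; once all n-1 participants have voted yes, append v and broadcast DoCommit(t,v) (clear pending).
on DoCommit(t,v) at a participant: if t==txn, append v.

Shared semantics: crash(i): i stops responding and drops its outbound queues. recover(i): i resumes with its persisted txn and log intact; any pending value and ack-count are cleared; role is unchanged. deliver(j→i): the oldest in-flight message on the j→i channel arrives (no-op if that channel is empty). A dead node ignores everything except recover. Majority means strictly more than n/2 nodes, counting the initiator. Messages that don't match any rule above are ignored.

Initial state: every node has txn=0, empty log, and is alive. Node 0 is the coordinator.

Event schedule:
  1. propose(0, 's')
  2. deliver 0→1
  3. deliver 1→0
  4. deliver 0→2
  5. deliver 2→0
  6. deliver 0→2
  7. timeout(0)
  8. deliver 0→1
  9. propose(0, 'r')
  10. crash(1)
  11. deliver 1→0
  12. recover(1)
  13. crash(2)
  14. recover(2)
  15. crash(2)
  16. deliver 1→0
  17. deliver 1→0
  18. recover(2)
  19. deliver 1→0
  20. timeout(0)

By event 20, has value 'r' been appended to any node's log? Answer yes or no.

after 1 — propose(0,'s'): n0:coor/t1/[-]
after 2 — deliver 0→1: n1:part/t1/[-]
after 3 — deliver 1→0: ·
after 4 — deliver 0→2: n2:part/t1/[-]
after 5 — deliver 2→0: n0:coor/t1/[s]
after 6 — deliver 0→2: n2:part/t1/[s]
after 7 — timeout(0): n0:coor/t2/[s]
after 8 — deliver 0→1: n1:part/t1/[s]
after 9 — propose(0,'r'): n0:coor/t3/[s]
after 10 — crash(1): n1:✗part/t1/[s]
after 11 — deliver 1→0: ·
after 12 — recover(1): n1:part/t1/[s]
after 13 — crash(2): n2:✗part/t1/[s]
after 14 — recover(2): n2:part/t1/[s]
after 15 — crash(2): n2:✗part/t1/[s]
after 16 — deliver 1→0: ·
after 17 — deliver 1→0: ·
after 18 — recover(2): n2:part/t1/[s]
after 19 — deliver 1→0: ·
after 20 — timeout(0): n0:coor/t4/[s]

no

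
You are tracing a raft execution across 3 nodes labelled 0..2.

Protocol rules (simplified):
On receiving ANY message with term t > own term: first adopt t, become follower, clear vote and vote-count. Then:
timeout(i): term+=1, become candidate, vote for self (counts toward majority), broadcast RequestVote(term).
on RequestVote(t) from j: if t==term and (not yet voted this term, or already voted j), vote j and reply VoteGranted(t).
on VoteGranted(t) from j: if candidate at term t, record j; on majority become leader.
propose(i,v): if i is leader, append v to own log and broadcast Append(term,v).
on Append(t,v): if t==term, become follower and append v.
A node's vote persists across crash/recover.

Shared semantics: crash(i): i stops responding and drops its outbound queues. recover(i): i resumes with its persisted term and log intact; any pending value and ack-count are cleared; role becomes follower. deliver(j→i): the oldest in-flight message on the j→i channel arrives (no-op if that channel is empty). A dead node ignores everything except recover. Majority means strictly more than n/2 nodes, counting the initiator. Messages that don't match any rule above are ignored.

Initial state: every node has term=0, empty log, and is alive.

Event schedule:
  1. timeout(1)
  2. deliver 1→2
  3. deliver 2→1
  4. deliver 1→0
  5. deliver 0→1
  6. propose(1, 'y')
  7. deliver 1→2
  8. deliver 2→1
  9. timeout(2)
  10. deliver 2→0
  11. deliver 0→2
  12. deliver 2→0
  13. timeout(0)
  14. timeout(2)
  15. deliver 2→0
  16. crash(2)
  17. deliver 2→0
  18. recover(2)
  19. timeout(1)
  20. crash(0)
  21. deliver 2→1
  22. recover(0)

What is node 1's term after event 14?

1

1. timeout(1):  <1:cand t1 ->
2. deliver 1→2:  <2:foll t1 ->
3. deliver 2→1:  <1:lead t1 ->
4. deliver 1→0:  <0:foll t1 ->
5. deliver 0→1:  nop
6. propose(1,'y'):  <1:lead t1 y>
7. deliver 1→2:  <2:foll t1 y>
8. deliver 2→1:  nop
9. timeout(2):  <2:cand t2 y>
10. deliver 2→0:  <0:foll t2 ->
11. deliver 0→2:  <2:lead t2 y>
12. deliver 2→0:  nop
13. timeout(0):  <0:cand t3 ->
14. timeout(2):  <2:cand t3 y>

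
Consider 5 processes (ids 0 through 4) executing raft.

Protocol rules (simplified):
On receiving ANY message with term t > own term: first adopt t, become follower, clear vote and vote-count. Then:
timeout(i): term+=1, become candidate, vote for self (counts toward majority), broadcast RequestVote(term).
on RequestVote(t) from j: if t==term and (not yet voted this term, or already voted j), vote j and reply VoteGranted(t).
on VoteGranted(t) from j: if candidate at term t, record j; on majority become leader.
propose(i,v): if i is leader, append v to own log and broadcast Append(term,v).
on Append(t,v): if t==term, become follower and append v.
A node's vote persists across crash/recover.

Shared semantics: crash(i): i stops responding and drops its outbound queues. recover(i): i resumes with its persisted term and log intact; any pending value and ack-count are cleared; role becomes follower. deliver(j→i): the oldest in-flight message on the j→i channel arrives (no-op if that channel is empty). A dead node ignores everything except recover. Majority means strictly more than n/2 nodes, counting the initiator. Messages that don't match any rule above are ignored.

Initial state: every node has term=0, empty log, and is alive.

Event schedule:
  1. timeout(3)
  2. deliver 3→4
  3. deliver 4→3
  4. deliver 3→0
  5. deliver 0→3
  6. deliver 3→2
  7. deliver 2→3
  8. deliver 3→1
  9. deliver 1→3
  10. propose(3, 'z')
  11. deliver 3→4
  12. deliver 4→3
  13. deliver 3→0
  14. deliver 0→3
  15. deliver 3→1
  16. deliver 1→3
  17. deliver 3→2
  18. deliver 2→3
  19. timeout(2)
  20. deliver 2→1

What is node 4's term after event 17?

step 1 timeout(3): 3={cand,t=1,log=-}
step 2 deliver 3→4: 4={foll,t=1,log=-}
step 3 deliver 4→3: —
step 4 deliver 3→0: 0={foll,t=1,log=-}
step 5 deliver 0→3: 3={lead,t=1,log=-}
step 6 deliver 3→2: 2={foll,t=1,log=-}
step 7 deliver 2→3: —
step 8 deliver 3→1: 1={foll,t=1,log=-}
step 9 deliver 1→3: —
step 10 propose(3,'z'): 3={lead,t=1,log=z}
step 11 deliver 3→4: 4={foll,t=1,log=z}
step 12 deliver 4→3: —
step 13 deliver 3→0: 0={foll,t=1,log=z}
step 14 deliver 0→3: —
step 15 deliver 3→1: 1={foll,t=1,log=z}
step 16 deliver 1→3: —
step 17 deliver 3→2: 2={foll,t=1,log=z}

1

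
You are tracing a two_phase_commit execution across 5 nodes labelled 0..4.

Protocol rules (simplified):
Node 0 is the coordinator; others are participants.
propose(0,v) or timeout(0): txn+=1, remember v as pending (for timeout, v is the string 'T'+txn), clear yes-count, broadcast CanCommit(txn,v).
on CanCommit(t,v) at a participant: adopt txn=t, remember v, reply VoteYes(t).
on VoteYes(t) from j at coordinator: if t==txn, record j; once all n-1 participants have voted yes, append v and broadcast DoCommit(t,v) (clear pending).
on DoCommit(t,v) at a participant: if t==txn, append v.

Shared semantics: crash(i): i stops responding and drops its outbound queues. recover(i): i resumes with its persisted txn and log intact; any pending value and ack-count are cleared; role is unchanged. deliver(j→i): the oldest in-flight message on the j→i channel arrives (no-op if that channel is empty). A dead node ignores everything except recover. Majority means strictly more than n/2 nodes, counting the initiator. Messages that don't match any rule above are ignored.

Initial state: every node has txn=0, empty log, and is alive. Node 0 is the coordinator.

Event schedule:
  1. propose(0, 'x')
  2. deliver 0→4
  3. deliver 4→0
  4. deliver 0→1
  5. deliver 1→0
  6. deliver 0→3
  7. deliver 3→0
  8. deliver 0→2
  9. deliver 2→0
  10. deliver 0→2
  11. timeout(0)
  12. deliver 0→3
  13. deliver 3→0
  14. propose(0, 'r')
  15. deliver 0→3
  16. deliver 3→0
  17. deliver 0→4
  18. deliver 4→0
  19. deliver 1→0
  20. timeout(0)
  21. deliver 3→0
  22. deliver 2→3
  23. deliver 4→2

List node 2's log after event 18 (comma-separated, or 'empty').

x

step 1 propose(0,'x'): 0={coor,t=1,log=-}
step 2 deliver 0→4: 4={part,t=1,log=-}
step 3 deliver 4→0: —
step 4 deliver 0→1: 1={part,t=1,log=-}
step 5 deliver 1→0: —
step 6 deliver 0→3: 3={part,t=1,log=-}
step 7 deliver 3→0: —
step 8 deliver 0→2: 2={part,t=1,log=-}
step 9 deliver 2→0: 0={coor,t=1,log=x}
step 10 deliver 0→2: 2={part,t=1,log=x}
step 11 timeout(0): 0={coor,t=2,log=x}
step 12 deliver 0→3: 3={part,t=1,log=x}
step 13 deliver 3→0: —
step 14 propose(0,'r'): 0={coor,t=3,log=x}
step 15 deliver 0→3: 3={part,t=2,log=x}
step 16 deliver 3→0: —
step 17 deliver 0→4: 4={part,t=1,log=x}
step 18 deliver 4→0: —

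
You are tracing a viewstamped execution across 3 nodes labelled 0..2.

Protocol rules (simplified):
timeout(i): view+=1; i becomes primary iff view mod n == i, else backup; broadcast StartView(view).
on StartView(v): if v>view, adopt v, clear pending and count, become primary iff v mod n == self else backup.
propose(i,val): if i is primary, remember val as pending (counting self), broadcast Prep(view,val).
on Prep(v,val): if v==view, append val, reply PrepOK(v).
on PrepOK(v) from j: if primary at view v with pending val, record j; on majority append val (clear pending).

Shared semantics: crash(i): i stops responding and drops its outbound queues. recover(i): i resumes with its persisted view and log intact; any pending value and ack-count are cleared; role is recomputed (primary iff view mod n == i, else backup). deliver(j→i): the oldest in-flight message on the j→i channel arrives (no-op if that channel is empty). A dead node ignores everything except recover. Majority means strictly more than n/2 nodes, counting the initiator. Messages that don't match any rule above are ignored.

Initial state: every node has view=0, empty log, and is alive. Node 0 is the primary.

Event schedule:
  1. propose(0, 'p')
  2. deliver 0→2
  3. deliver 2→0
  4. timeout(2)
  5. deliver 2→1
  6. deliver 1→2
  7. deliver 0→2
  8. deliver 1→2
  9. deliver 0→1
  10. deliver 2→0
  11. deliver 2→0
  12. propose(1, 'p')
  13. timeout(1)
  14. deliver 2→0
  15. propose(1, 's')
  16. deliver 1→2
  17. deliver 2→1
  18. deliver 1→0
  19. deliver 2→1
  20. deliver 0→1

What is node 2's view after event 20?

e1 propose(0,'p'): ·
e2 deliver 0→2: 2[back,v=0,p]
e3 deliver 2→0: 0[prim,v=0,p]
e4 timeout(2): 2[back,v=1,p]
e5 deliver 2→1: 1[prim,v=1,-]
e6 deliver 1→2: ·
e7 deliver 0→2: ·
e8 deliver 1→2: ·
e9 deliver 0→1: ·
e10 deliver 2→0: 0[back,v=1,p]
e11 deliver 2→0: ·
e12 propose(1,'p'): ·
e13 timeout(1): 1[back,v=2,-]
e14 deliver 2→0: ·
e15 propose(1,'s'): ·
e16 deliver 1→2: 2[back,v=1,p,p]
e17 deliver 2→1: ·
e18 deliver 1→0: 0[back,v=1,p,p]
e19 deliver 2→1: ·
e20 deliver 0→1: ·

1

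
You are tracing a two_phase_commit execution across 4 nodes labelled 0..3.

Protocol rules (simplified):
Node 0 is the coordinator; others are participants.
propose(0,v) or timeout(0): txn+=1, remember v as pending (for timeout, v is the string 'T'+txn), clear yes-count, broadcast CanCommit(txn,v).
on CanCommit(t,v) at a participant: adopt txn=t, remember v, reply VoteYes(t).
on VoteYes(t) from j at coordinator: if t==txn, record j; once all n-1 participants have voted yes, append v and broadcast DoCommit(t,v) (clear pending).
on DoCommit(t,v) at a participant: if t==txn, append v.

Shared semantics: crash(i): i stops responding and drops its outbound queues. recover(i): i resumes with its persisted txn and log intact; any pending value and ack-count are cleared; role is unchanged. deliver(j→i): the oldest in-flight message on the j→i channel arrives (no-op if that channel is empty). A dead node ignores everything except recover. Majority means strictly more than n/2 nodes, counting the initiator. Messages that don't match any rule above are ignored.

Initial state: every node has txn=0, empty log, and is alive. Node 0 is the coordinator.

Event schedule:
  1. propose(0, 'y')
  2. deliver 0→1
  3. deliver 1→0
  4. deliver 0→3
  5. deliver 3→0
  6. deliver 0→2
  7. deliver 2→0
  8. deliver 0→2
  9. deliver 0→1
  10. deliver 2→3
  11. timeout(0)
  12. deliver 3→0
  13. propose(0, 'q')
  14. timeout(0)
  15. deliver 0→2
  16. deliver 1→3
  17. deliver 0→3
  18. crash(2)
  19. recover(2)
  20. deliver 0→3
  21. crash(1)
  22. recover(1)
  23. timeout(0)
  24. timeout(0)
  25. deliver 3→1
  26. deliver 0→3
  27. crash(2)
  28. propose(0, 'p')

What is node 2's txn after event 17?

after 1 — propose(0,'y'): n0:coor/t1/[-]
after 2 — deliver 0→1: n1:part/t1/[-]
after 3 — deliver 1→0: ·
after 4 — deliver 0→3: n3:part/t1/[-]
after 5 — deliver 3→0: ·
after 6 — deliver 0→2: n2:part/t1/[-]
after 7 — deliver 2→0: n0:coor/t1/[y]
after 8 — deliver 0→2: n2:part/t1/[y]
after 9 — deliver 0→1: n1:part/t1/[y]
after 10 — deliver 2→3: ·
after 11 — timeout(0): n0:coor/t2/[y]
after 12 — deliver 3→0: ·
after 13 — propose(0,'q'): n0:coor/t3/[y]
after 14 — timeout(0): n0:coor/t4/[y]
after 15 — deliver 0→2: n2:part/t2/[y]
after 16 — deliver 1→3: ·
after 17 — deliver 0→3: n3:part/t1/[y]

2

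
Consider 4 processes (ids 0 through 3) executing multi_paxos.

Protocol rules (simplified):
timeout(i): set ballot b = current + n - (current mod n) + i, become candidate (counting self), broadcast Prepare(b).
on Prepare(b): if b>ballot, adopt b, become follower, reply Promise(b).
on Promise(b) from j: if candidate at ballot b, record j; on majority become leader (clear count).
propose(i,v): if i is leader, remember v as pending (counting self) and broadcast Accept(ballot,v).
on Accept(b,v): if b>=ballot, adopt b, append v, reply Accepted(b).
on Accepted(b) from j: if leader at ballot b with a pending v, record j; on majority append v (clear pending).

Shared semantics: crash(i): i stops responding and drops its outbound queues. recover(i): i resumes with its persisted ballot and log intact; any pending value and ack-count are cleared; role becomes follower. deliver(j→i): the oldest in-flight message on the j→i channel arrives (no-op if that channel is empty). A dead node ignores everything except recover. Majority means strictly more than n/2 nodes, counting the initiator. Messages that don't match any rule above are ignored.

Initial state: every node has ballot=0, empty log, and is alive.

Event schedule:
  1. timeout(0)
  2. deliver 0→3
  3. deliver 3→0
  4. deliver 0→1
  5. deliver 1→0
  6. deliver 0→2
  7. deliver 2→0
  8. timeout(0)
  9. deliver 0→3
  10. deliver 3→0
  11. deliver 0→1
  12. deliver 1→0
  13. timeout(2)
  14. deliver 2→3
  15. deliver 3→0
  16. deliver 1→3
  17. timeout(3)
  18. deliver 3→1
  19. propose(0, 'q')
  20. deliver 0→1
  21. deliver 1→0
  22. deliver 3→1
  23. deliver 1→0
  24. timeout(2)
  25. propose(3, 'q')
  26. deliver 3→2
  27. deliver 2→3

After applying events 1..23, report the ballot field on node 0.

after 1 — timeout(0): n0:cand/b4/[-]
after 2 — deliver 0→3: n3:foll/b4/[-]
after 3 — deliver 3→0: ·
after 4 — deliver 0→1: n1:foll/b4/[-]
after 5 — deliver 1→0: n0:lead/b4/[-]
after 6 — deliver 0→2: n2:foll/b4/[-]
after 7 — deliver 2→0: ·
after 8 — timeout(0): n0:cand/b8/[-]
after 9 — deliver 0→3: n3:foll/b8/[-]
after 10 — deliver 3→0: ·
after 11 — deliver 0→1: n1:foll/b8/[-]
after 12 — deliver 1→0: n0:lead/b8/[-]
after 13 — timeout(2): n2:cand/b10/[-]
after 14 — deliver 2→3: n3:foll/b10/[-]
after 15 — deliver 3→0: ·
after 16 — deliver 1→3: ·
after 17 — timeout(3): n3:cand/b15/[-]
after 18 — deliver 3→1: n1:foll/b15/[-]
after 19 — propose(0,'q'): ·
after 20 — deliver 0→1: ·
after 21 — deliver 1→0: ·
after 22 — deliver 3→1: ·
after 23 — deliver 1→0: ·

8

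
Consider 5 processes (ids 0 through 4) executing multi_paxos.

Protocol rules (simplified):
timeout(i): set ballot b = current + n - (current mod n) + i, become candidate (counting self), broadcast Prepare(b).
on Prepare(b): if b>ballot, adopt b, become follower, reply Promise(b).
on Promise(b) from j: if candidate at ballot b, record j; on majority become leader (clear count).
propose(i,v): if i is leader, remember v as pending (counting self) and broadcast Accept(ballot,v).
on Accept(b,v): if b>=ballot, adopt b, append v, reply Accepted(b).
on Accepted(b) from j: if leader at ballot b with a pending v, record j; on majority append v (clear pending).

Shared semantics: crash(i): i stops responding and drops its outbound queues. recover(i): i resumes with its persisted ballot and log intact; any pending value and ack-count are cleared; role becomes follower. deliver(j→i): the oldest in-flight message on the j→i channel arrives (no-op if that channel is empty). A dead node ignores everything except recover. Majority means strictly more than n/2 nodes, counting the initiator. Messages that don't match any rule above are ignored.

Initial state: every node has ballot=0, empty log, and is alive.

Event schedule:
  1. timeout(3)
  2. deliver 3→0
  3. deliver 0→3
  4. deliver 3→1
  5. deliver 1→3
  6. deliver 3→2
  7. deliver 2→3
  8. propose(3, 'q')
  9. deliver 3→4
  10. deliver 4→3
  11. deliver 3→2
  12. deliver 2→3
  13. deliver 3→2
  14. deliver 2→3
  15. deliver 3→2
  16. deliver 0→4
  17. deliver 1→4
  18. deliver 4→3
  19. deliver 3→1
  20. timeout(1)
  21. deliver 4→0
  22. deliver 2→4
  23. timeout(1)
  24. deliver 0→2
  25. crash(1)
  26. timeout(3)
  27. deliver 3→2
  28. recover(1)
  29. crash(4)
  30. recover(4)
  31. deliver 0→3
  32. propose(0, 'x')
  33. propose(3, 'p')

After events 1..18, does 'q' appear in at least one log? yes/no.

[1] timeout(3) → N3(cand b8 [-])
[2] deliver 3→0 → N0(foll b8 [-])
[3] deliver 0→3 → ∅
[4] deliver 3→1 → N1(foll b8 [-])
[5] deliver 1→3 → N3(lead b8 [-])
[6] deliver 3→2 → N2(foll b8 [-])
[7] deliver 2→3 → ∅
[8] propose(3,'q') → ∅
[9] deliver 3→4 → N4(foll b8 [-])
[10] deliver 4→3 → ∅
[11] deliver 3→2 → N2(foll b8 [q])
[12] deliver 2→3 → ∅
[13] deliver 3→2 → ∅
[14] deliver 2→3 → ∅
[15] deliver 3→2 → ∅
[16] deliver 0→4 → ∅
[17] deliver 1→4 → ∅
[18] deliver 4→3 → ∅

yes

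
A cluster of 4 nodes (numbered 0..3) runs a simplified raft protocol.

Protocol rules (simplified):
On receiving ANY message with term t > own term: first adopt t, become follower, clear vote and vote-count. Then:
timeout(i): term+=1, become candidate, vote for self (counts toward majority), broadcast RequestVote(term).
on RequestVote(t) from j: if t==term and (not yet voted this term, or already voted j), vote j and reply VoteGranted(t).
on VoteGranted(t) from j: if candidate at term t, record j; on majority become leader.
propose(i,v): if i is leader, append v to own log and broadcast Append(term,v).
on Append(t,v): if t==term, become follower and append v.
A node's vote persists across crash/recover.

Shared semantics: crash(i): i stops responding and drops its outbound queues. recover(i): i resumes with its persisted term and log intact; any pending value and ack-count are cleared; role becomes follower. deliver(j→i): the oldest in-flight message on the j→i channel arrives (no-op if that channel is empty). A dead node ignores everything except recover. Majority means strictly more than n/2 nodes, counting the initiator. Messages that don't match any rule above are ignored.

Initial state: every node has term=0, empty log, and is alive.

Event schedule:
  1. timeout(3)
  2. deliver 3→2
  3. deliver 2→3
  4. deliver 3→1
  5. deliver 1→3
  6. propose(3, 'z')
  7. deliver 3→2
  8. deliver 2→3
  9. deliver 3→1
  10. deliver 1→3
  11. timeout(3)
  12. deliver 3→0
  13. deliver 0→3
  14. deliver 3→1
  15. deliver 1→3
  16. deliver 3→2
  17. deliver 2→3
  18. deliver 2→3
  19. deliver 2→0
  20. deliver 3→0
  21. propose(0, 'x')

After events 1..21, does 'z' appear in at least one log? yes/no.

yes

1. timeout(3):  <3:cand t1 ->
2. deliver 3→2:  <2:foll t1 ->
3. deliver 2→3:  nop
4. deliver 3→1:  <1:foll t1 ->
5. deliver 1→3:  <3:lead t1 ->
6. propose(3,'z'):  <3:lead t1 z>
7. deliver 3→2:  <2:foll t1 z>
8. deliver 2→3:  nop
9. deliver 3→1:  <1:foll t1 z>
10. deliver 1→3:  nop
11. timeout(3):  <3:cand t2 z>
12. deliver 3→0:  <0:foll t1 ->
13. deliver 0→3:  nop
14. deliver 3→1:  <1:foll t2 z>
15. deliver 1→3:  nop
16. deliver 3→2:  <2:foll t2 z>
17. deliver 2→3:  <3:lead t2 z>
18. deliver 2→3:  nop
19. deliver 2→0:  nop
20. deliver 3→0:  <0:foll t1 z>
21. propose(0,'x'):  nop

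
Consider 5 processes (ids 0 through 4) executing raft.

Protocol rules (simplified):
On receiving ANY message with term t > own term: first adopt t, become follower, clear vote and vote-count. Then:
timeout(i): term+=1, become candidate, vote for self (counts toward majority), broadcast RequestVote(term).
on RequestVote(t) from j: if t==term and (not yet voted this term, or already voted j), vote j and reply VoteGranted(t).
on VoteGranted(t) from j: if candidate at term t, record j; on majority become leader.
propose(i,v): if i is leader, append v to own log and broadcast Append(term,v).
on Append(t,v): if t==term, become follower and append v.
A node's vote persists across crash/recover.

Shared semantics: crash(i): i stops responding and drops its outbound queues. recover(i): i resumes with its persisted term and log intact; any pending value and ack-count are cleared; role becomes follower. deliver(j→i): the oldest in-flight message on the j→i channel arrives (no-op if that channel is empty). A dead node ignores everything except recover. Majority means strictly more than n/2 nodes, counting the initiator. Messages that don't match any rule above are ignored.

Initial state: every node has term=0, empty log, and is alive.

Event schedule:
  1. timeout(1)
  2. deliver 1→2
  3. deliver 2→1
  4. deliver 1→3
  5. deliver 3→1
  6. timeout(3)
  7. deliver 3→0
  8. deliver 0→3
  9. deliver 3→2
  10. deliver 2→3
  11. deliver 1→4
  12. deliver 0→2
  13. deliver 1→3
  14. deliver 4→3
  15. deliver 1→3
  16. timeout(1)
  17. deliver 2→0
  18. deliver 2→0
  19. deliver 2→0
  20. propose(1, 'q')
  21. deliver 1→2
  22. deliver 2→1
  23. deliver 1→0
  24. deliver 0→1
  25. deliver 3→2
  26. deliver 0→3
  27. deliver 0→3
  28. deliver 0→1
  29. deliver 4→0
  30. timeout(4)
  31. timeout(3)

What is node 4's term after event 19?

[1] timeout(1) → N1(cand t1 [-])
[2] deliver 1→2 → N2(foll t1 [-])
[3] deliver 2→1 → ∅
[4] deliver 1→3 → N3(foll t1 [-])
[5] deliver 3→1 → N1(lead t1 [-])
[6] timeout(3) → N3(cand t2 [-])
[7] deliver 3→0 → N0(foll t2 [-])
[8] deliver 0→3 → ∅
[9] deliver 3→2 → N2(foll t2 [-])
[10] deliver 2→3 → N3(lead t2 [-])
[11] deliver 1→4 → N4(foll t1 [-])
[12] deliver 0→2 → ∅
[13] deliver 1→3 → ∅
[14] deliver 4→3 → ∅
[15] deliver 1→3 → ∅
[16] timeout(1) → N1(cand t2 [-])
[17] deliver 2→0 → ∅
[18] deliver 2→0 → ∅
[19] deliver 2→0 → ∅

1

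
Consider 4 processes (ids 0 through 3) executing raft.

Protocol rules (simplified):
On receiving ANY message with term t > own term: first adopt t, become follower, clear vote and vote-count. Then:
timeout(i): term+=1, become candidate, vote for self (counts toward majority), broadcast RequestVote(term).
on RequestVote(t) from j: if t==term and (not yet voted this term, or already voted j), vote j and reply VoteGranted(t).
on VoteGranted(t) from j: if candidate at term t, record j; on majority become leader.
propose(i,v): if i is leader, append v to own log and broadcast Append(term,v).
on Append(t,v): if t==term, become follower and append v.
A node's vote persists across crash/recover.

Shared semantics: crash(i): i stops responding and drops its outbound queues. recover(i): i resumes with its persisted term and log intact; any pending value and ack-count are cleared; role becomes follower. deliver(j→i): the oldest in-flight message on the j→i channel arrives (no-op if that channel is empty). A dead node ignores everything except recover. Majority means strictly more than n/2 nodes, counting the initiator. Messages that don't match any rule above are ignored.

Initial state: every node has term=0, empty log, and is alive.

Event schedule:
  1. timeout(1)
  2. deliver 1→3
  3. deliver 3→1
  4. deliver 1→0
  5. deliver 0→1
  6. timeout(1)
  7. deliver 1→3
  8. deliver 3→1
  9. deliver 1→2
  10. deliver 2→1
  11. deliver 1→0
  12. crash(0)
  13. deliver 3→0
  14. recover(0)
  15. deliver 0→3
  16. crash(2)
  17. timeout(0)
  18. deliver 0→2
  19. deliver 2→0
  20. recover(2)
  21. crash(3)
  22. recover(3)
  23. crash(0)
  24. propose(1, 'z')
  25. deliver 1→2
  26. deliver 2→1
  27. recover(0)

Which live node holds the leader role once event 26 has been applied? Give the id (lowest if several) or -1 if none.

1

after 1 — timeout(1): n1:cand/t1/[-]
after 2 — deliver 1→3: n3:foll/t1/[-]
after 3 — deliver 3→1: ·
after 4 — deliver 1→0: n0:foll/t1/[-]
after 5 — deliver 0→1: n1:lead/t1/[-]
after 6 — timeout(1): n1:cand/t2/[-]
after 7 — deliver 1→3: n3:foll/t2/[-]
after 8 — deliver 3→1: ·
after 9 — deliver 1→2: n2:foll/t1/[-]
after 10 — deliver 2→1: ·
after 11 — deliver 1→0: n0:foll/t2/[-]
after 12 — crash(0): n0:✗foll/t2/[-]
after 13 — deliver 3→0: ·
after 14 — recover(0): n0:foll/t2/[-]
after 15 — deliver 0→3: ·
after 16 — crash(2): n2:✗foll/t1/[-]
after 17 — timeout(0): n0:cand/t3/[-]
after 18 — deliver 0→2: ·
after 19 — deliver 2→0: ·
after 20 — recover(2): n2:foll/t1/[-]
after 21 — crash(3): n3:✗foll/t2/[-]
after 22 — recover(3): n3:foll/t2/[-]
after 23 — crash(0): n0:✗cand/t3/[-]
after 24 — propose(1,'z'): ·
after 25 — deliver 1→2: n2:foll/t2/[-]
after 26 — deliver 2→1: n1:lead/t2/[-]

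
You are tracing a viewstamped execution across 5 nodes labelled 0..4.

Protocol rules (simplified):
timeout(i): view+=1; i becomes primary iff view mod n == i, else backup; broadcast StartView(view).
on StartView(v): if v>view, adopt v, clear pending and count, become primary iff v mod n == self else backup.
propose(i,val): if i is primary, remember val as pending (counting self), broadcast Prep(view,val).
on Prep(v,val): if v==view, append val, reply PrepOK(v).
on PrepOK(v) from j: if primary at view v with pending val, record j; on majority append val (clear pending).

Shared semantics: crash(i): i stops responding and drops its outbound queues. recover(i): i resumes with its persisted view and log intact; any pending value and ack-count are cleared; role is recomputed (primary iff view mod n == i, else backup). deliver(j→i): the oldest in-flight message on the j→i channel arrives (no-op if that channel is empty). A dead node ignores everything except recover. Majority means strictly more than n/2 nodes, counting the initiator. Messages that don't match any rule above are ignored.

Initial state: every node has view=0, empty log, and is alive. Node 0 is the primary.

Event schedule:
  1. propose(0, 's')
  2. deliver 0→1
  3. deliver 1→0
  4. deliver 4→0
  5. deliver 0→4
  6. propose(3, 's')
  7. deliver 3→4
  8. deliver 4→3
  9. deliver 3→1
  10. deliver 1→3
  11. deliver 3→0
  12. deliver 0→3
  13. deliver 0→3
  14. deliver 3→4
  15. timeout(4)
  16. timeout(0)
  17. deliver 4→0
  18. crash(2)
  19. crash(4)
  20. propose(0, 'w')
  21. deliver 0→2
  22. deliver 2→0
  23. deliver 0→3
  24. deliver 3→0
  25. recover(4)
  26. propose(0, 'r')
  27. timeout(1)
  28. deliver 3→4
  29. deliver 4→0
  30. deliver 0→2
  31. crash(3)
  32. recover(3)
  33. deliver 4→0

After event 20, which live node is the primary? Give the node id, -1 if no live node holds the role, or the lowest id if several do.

step 1 propose(0,'s'): —
step 2 deliver 0→1: 1={back,v=0,log=s}
step 3 deliver 1→0: —
step 4 deliver 4→0: —
step 5 deliver 0→4: 4={back,v=0,log=s}
step 6 propose(3,'s'): —
step 7 deliver 3→4: —
step 8 deliver 4→3: —
step 9 deliver 3→1: —
step 10 deliver 1→3: —
step 11 deliver 3→0: —
step 12 deliver 0→3: 3={back,v=0,log=s}
step 13 deliver 0→3: —
step 14 deliver 3→4: —
step 15 timeout(4): 4={back,v=1,log=s}
step 16 timeout(0): 0={back,v=1,log=-}
step 17 deliver 4→0: —
step 18 crash(2): 2={✗back,v=0,log=-}
step 19 crash(4): 4={✗back,v=1,log=s}
step 20 propose(0,'w'): —

-1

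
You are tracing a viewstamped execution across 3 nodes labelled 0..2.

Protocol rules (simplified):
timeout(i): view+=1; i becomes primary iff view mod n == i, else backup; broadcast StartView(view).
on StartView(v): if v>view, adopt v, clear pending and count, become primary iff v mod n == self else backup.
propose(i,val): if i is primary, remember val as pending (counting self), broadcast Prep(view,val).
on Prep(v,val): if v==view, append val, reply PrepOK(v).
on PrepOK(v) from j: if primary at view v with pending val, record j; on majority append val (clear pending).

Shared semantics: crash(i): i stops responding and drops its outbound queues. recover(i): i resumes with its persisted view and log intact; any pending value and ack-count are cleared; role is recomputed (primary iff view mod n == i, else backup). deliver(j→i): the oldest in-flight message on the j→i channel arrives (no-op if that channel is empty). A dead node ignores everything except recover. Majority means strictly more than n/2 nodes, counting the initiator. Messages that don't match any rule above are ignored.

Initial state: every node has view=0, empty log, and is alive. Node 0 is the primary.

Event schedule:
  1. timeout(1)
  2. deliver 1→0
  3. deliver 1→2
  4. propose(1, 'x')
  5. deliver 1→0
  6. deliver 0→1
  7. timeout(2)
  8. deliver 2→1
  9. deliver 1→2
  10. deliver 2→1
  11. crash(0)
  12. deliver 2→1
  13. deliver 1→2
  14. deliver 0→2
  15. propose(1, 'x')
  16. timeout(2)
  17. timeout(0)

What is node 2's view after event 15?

1. timeout(1):  <1:prim v1 ->
2. deliver 1→0:  <0:back v1 ->
3. deliver 1→2:  <2:back v1 ->
4. propose(1,'x'):  nop
5. deliver 1→0:  <0:back v1 x>
6. deliver 0→1:  <1:prim v1 x>
7. timeout(2):  <2:prim v2 ->
8. deliver 2→1:  <1:back v2 x>
9. deliver 1→2:  nop
10. deliver 2→1:  nop
11. crash(0):  <0:✗back v1 x>
12. deliver 2→1:  nop
13. deliver 1→2:  nop
14. deliver 0→2:  nop
15. propose(1,'x'):  nop

2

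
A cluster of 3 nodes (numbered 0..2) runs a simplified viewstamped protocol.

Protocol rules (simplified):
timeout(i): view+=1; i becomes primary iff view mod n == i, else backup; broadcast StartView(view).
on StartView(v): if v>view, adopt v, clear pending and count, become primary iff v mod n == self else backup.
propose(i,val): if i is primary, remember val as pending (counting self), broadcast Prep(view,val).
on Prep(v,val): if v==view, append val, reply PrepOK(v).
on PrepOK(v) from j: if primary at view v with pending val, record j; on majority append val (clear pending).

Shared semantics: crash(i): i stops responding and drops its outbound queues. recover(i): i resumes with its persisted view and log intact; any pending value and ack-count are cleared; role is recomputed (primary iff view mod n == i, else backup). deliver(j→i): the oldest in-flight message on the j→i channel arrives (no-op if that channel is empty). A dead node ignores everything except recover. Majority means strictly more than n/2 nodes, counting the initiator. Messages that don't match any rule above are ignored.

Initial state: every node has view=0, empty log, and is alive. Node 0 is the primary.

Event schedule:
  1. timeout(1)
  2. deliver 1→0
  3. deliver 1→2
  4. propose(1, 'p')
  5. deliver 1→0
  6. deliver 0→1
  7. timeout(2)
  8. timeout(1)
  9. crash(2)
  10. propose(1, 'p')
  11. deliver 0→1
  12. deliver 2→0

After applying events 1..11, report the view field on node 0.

1

1. timeout(1):  <1:prim v1 ->
2. deliver 1→0:  <0:back v1 ->
3. deliver 1→2:  <2:back v1 ->
4. propose(1,'p'):  nop
5. deliver 1→0:  <0:back v1 p>
6. deliver 0→1:  <1:prim v1 p>
7. timeout(2):  <2:prim v2 ->
8. timeout(1):  <1:back v2 p>
9. crash(2):  <2:✗prim v2 ->
10. propose(1,'p'):  nop
11. deliver 0→1:  nop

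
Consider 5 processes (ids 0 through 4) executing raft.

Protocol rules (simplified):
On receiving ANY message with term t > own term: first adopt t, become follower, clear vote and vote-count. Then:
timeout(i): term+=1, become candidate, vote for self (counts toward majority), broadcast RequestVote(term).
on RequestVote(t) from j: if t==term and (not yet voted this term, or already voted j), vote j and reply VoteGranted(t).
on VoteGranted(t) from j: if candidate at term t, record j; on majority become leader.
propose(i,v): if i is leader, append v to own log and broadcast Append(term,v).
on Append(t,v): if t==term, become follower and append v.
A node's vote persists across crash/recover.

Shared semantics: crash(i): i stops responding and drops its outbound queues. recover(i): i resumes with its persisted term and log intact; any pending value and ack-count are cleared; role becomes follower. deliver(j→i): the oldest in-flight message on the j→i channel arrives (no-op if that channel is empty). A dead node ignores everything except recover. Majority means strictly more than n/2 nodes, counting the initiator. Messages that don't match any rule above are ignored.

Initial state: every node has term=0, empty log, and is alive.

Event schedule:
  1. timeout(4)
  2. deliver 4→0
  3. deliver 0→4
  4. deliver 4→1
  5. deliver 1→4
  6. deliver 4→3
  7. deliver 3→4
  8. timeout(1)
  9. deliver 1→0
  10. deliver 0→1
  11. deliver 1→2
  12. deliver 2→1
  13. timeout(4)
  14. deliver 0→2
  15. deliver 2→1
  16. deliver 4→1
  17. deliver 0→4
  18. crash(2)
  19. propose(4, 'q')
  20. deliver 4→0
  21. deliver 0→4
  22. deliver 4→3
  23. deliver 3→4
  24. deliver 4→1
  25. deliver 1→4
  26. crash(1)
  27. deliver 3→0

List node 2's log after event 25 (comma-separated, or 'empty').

1. timeout(4):  <4:cand t1 ->
2. deliver 4→0:  <0:foll t1 ->
3. deliver 0→4:  nop
4. deliver 4→1:  <1:foll t1 ->
5. deliver 1→4:  <4:lead t1 ->
6. deliver 4→3:  <3:foll t1 ->
7. deliver 3→4:  nop
8. timeout(1):  <1:cand t2 ->
9. deliver 1→0:  <0:foll t2 ->
10. deliver 0→1:  nop
11. deliver 1→2:  <2:foll t2 ->
12. deliver 2→1:  <1:lead t2 ->
13. timeout(4):  <4:cand t2 ->
14. deliver 0→2:  nop
15. deliver 2→1:  nop
16. deliver 4→1:  nop
17. deliver 0→4:  nop
18. crash(2):  <2:✗foll t2 ->
19. propose(4,'q'):  nop
20. deliver 4→0:  nop
21. deliver 0→4:  nop
22. deliver 4→3:  <3:foll t2 ->
23. deliver 3→4:  nop
24. deliver 4→1:  nop
25. deliver 1→4:  nop

empty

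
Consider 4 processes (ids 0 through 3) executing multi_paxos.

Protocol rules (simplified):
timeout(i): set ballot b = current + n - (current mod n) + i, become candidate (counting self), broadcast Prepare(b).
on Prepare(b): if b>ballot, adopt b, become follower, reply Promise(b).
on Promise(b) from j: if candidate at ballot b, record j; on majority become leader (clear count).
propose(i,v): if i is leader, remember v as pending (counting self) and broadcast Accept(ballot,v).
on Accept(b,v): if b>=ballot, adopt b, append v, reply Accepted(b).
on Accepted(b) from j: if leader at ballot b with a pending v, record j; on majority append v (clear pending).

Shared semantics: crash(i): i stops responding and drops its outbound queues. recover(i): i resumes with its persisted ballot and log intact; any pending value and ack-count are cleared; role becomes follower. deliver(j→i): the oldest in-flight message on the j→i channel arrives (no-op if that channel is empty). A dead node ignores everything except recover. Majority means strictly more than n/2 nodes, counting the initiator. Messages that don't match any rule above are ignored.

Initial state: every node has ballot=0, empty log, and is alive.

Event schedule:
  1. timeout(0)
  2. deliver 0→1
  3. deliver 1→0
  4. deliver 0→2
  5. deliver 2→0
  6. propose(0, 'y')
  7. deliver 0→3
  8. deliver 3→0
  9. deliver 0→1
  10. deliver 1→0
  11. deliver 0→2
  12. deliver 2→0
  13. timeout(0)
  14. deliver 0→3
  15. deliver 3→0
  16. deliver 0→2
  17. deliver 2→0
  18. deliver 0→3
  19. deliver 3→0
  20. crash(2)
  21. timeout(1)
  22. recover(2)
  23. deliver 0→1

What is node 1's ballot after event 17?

after 1 — timeout(0): n0:cand/b4/[-]
after 2 — deliver 0→1: n1:foll/b4/[-]
after 3 — deliver 1→0: ·
after 4 — deliver 0→2: n2:foll/b4/[-]
after 5 — deliver 2→0: n0:lead/b4/[-]
after 6 — propose(0,'y'): ·
after 7 — deliver 0→3: n3:foll/b4/[-]
after 8 — deliver 3→0: ·
after 9 — deliver 0→1: n1:foll/b4/[y]
after 10 — deliver 1→0: ·
after 11 — deliver 0→2: n2:foll/b4/[y]
after 12 — deliver 2→0: n0:lead/b4/[y]
after 13 — timeout(0): n0:cand/b8/[y]
after 14 — deliver 0→3: n3:foll/b4/[y]
after 15 — deliver 3→0: ·
after 16 — deliver 0→2: n2:foll/b8/[y]
after 17 — deliver 2→0: ·

4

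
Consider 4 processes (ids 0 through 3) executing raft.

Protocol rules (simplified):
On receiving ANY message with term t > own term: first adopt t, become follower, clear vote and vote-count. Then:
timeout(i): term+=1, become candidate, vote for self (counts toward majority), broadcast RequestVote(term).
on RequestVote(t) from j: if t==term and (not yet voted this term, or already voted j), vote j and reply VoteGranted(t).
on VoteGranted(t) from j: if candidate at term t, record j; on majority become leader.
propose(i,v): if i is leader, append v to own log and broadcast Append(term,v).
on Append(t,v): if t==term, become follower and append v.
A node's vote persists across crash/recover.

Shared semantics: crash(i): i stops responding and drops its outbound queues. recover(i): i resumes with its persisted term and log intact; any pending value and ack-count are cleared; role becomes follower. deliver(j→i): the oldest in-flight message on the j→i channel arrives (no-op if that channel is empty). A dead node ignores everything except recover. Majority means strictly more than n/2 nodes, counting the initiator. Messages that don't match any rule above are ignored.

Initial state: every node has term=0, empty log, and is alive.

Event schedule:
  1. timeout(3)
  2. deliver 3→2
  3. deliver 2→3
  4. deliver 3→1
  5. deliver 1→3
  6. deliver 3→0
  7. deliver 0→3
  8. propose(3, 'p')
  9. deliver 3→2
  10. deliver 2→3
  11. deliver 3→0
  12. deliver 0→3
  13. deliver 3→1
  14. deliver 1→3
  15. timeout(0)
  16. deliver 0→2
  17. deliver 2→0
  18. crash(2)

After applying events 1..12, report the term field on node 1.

1. timeout(3):  <3:cand t1 ->
2. deliver 3→2:  <2:foll t1 ->
3. deliver 2→3:  nop
4. deliver 3→1:  <1:foll t1 ->
5. deliver 1→3:  <3:lead t1 ->
6. deliver 3→0:  <0:foll t1 ->
7. deliver 0→3:  nop
8. propose(3,'p'):  <3:lead t1 p>
9. deliver 3→2:  <2:foll t1 p>
10. deliver 2→3:  nop
11. deliver 3→0:  <0:foll t1 p>
12. deliver 0→3:  nop

1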